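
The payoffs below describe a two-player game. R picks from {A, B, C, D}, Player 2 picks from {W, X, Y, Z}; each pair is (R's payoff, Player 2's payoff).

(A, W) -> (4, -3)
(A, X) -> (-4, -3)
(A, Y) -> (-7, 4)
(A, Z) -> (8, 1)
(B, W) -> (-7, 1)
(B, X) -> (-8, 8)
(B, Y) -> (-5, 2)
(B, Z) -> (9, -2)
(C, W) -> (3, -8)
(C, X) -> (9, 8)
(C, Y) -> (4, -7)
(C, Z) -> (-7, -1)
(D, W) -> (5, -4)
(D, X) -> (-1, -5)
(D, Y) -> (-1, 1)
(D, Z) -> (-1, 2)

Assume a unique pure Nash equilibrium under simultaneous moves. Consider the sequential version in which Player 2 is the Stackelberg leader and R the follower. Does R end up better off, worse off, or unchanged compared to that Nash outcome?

unchanged

R best-responds to each possible Player 2 move:
- W: BR = D, leader payoff -4.
- X: BR = C, leader payoff 8.
- Y: BR = C, leader payoff -7.
- Z: BR = B, leader payoff -2.
Player 2's induced payoffs are -4, 8, -7, -2, so Player 2 commits to X. Subgame-perfect outcome: (C, X) with payoffs (9, 8).
Now find the simultaneous Nash equilibrium.
R's best replies: W→D; X→C; Y→C; Z→B.
Player 2's best replies: A→Y; B→X; C→X; D→Z.
Only (C, X) has each player best-responding; Nash payoffs (9, 8).
R earns 9 sequentially versus 9 at the Nash outcome: unchanged.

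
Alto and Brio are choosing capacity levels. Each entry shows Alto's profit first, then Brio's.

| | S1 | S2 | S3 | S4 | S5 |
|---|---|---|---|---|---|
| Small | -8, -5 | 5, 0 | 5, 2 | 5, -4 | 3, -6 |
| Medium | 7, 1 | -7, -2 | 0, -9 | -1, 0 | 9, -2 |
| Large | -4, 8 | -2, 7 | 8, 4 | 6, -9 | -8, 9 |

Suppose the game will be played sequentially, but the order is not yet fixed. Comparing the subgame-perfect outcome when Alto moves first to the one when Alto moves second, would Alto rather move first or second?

If Alto leads: Brio's best replies are Small→S3, Medium→S1, Large→S5; Alto's induced payoffs 5, 7, -8; outcome (Medium, S1), payoffs (7, 1).
If Brio leads: Alto's best replies are S1→Medium, S2→Small, S3→Large, S4→Large, S5→Medium; Brio's induced payoffs 1, 0, 4, -9, -2; outcome (Large, S3), payoffs (8, 4).
Alto gets 7 moving first and 8 moving second, so Alto prefers to move second.

second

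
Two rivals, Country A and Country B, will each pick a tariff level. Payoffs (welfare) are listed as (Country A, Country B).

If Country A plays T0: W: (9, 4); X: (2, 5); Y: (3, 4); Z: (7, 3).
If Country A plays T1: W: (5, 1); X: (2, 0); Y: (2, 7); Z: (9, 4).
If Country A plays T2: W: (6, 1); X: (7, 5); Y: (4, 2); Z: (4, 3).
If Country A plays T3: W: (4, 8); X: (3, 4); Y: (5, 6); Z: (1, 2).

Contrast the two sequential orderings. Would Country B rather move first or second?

first

If Country A leads: Country B's best replies are T0→X, T1→Y, T2→X, T3→W; Country A's induced payoffs 2, 2, 7, 4; outcome (T2, X), payoffs (7, 5).
If Country B leads: Country A's best replies are W→T0, X→T2, Y→T3, Z→T1; Country B's induced payoffs 4, 5, 6, 4; outcome (T3, Y), payoffs (5, 6).
Country B gets 6 moving first and 5 moving second, so Country B prefers to move first.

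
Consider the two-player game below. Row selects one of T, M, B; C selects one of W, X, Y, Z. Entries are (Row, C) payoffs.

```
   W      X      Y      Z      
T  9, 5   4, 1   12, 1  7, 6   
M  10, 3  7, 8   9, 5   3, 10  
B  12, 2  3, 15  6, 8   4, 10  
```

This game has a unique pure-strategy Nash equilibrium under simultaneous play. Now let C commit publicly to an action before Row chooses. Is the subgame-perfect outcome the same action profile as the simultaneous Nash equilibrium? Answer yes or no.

no

Work backward from Row's decision.
- W → Row plays B (best of 9, 10, 12); C gets 2.
- X → Row plays M (best of 4, 7, 3); C gets 8.
- Y → Row plays T (best of 12, 9, 6); C gets 1.
- Z → Row plays T (best of 7, 3, 4); C gets 6.
Maximizing over 2, 8, 1, 6, C chooses X. Subgame-perfect outcome: (M, X) with payoffs (7, 8).
Now find the simultaneous Nash equilibrium.
Row's best replies: W→B; X→M; Y→T; Z→T.
C's best replies: T→Z; M→Z; B→X.
The unique mutual best reply is (T, Z), giving (7, 6).
Sequential outcome (M, X) differs from the Nash profile (T, Z).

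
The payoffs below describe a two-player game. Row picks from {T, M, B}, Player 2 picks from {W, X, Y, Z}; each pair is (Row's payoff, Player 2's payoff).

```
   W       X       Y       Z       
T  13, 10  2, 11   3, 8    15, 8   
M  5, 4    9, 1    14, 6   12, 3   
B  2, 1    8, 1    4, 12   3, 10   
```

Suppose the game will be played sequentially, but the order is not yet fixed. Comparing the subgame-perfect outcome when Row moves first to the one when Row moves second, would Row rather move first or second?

If Row leads: Player 2's best replies are T→X, M→Y, B→Y; Row's induced payoffs 2, 14, 4; outcome (M, Y), payoffs (14, 6).
If Player 2 leads: Row's best replies are W→T, X→M, Y→M, Z→T; Player 2's induced payoffs 10, 1, 6, 8; outcome (T, W), payoffs (13, 10).
Row gets 14 moving first and 13 moving second, so Row prefers to move first.

first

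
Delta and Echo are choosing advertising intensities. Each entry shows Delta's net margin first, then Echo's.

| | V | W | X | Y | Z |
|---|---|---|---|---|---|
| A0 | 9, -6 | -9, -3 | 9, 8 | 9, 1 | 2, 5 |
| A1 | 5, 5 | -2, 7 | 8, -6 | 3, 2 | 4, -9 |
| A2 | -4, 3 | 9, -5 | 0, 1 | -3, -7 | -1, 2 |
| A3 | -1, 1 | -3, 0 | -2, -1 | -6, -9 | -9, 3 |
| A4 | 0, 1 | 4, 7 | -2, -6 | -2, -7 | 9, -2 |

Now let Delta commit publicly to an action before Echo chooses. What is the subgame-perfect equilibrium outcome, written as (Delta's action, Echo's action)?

Backward induction with Delta moving first.
- A0: BR = X, leader payoff 9.
- A1: BR = W, leader payoff -2.
- A2: BR = V, leader payoff -4.
- A3: BR = Z, leader payoff -9.
- A4: BR = W, leader payoff 4.
Among 9, -2, -4, -9, 4, the best is 9 at A0. Subgame-perfect outcome: (A0, X) with payoffs (9, 8).

(A0, X)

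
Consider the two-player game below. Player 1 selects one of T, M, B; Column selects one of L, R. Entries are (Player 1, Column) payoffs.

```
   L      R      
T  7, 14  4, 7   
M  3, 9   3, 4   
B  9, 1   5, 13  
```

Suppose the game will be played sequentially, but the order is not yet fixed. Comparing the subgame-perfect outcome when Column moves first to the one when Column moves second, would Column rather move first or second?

second

If Player 1 leads: Column's best replies are T→L, M→L, B→R; Player 1's induced payoffs 7, 3, 5; outcome (T, L), payoffs (7, 14).
If Column leads: Player 1's best replies are L→B, R→B; Column's induced payoffs 1, 13; outcome (B, R), payoffs (5, 13).
Column gets 13 moving first and 14 moving second, so Column prefers to move second.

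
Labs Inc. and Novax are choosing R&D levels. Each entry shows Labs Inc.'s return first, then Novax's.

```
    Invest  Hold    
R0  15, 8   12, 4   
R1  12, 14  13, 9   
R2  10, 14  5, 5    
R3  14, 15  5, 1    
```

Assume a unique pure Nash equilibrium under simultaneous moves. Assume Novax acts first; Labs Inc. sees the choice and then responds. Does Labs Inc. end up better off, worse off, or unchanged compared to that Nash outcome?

worse off

Work backward from Labs Inc.'s decision.
- Invest: Labs Inc. compares 15, 12, 10, 14 and picks R0; Novax would get 8.
- Hold: Labs Inc. compares 12, 13, 5, 5 and picks R1; Novax would get 9.
Maximizing over 8, 9, Novax chooses Hold. Subgame-perfect outcome: (R1, Hold) with payoffs (13, 9).
Under simultaneous play:
Labs Inc.'s best replies: Invest→R0; Hold→R1.
Novax's best replies: R0→Invest; R1→Invest; R2→Invest; R3→Invest.
The unique mutual best reply is (R0, Invest), giving (15, 8).
Labs Inc. earns 13 sequentially versus 15 at the Nash outcome: worse off.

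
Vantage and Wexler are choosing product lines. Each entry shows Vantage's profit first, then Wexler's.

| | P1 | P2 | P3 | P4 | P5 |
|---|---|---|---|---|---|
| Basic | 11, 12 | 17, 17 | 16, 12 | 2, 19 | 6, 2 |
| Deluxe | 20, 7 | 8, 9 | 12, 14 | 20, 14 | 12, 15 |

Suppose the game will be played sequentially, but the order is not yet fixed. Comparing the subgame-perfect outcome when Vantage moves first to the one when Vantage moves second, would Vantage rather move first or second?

If Vantage leads: Wexler's best replies are Basic→P4, Deluxe→P5; Vantage's induced payoffs 2, 12; outcome (Deluxe, P5), payoffs (12, 15).
If Wexler leads: Vantage's best replies are P1→Deluxe, P2→Basic, P3→Basic, P4→Deluxe, P5→Deluxe; Wexler's induced payoffs 7, 17, 12, 14, 15; outcome (Basic, P2), payoffs (17, 17).
Vantage gets 12 moving first and 17 moving second, so Vantage prefers to move second.

second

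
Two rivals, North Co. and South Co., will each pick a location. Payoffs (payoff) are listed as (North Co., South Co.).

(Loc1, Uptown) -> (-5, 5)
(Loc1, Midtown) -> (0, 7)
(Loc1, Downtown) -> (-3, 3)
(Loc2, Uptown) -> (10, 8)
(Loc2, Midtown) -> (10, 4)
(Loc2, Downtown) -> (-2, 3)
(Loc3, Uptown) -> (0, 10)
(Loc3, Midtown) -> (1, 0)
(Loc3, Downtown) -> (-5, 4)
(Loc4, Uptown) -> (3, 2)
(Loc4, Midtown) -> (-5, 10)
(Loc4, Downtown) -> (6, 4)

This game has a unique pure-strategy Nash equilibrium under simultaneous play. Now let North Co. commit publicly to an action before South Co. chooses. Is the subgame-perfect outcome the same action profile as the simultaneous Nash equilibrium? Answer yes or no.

yes

South Co. best-responds to each possible North Co. move:
- Loc1 → South Co. plays Midtown (best of 5, 7, 3); North Co. gets 0.
- Loc2 → South Co. plays Uptown (best of 8, 4, 3); North Co. gets 10.
- Loc3 → South Co. plays Uptown (best of 10, 0, 4); North Co. gets 0.
- Loc4 → South Co. plays Midtown (best of 2, 10, 4); North Co. gets -5.
Maximizing over 0, 10, 0, -5, North Co. chooses Loc2. Subgame-perfect outcome: (Loc2, Uptown) with payoffs (10, 8).
For the simultaneous game, intersect best replies.
North Co.'s best replies: Uptown→Loc2; Midtown→Loc2; Downtown→Loc4.
South Co.'s best replies: Loc1→Midtown; Loc2→Uptown; Loc3→Uptown; Loc4→Midtown.
Only (Loc2, Uptown) has each player best-responding; Nash payoffs (10, 8).
Sequential outcome (Loc2, Uptown) coincides with the Nash profile (Loc2, Uptown).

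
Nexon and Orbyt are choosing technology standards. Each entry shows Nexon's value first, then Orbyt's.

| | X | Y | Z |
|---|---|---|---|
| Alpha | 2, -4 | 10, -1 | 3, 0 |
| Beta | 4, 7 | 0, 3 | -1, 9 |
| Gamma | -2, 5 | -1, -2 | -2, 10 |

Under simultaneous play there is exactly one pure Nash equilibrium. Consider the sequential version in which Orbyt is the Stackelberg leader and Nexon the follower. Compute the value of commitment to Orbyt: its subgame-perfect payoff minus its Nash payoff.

Nexon best-responds to each possible Orbyt move:
- X → Nexon plays Beta (best of 2, 4, -2); Orbyt gets 7.
- Y → Nexon plays Alpha (best of 10, 0, -1); Orbyt gets -1.
- Z → Nexon plays Alpha (best of 3, -1, -2); Orbyt gets 0.
Maximizing over 7, -1, 0, Orbyt chooses X. Subgame-perfect outcome: (Beta, X) with payoffs (4, 7).
Now find the simultaneous Nash equilibrium.
Nexon's best replies: X→Beta; Y→Alpha; Z→Alpha.
Orbyt's best replies: Alpha→Z; Beta→Z; Gamma→Z.
The unique mutual best reply is (Alpha, Z), giving (3, 0).
Orbyt's commitment gain: 7 − 0 = 7.

7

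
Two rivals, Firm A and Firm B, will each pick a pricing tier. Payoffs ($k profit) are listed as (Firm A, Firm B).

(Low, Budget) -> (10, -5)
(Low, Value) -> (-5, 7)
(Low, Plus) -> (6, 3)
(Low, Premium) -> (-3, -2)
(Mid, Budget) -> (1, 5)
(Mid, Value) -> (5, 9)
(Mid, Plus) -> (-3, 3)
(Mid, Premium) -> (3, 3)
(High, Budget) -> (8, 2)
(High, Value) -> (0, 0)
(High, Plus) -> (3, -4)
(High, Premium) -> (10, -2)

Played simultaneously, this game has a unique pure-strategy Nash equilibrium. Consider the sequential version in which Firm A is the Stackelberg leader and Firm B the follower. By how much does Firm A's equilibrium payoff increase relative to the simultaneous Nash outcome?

3

Firm B best-responds to each possible Firm A move:
- Low: Firm B compares -5, 7, 3, -2 and picks Value; Firm A would get -5.
- Mid: Firm B compares 5, 9, 3, 3 and picks Value; Firm A would get 5.
- High: Firm B compares 2, 0, -4, -2 and picks Budget; Firm A would get 8.
Maximizing over -5, 5, 8, Firm A chooses High. Subgame-perfect outcome: (High, Budget) with payoffs (8, 2).
Now find the simultaneous Nash equilibrium.
Firm A's best replies: Budget→Low; Value→Mid; Plus→Low; Premium→High.
Firm B's best replies: Low→Value; Mid→Value; High→Budget.
The unique mutual best reply is (Mid, Value), giving (5, 9).
Firm A's commitment gain: 8 − 5 = 3.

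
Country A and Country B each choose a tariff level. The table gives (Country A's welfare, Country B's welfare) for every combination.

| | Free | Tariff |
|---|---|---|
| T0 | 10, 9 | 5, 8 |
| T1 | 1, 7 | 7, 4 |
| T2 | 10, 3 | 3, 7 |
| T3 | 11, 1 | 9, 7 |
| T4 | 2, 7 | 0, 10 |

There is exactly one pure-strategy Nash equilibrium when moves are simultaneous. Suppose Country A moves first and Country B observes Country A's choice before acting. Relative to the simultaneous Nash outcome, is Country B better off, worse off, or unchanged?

better off

Country B best-responds to each possible Country A move:
- T0: Country B compares 9, 8 and picks Free; Country A would get 10.
- T1: Country B compares 7, 4 and picks Free; Country A would get 1.
- T2: Country B compares 3, 7 and picks Tariff; Country A would get 3.
- T3: Country B compares 1, 7 and picks Tariff; Country A would get 9.
- T4: Country B compares 7, 10 and picks Tariff; Country A would get 0.
Maximizing over 10, 1, 3, 9, 0, Country A chooses T0. Subgame-perfect outcome: (T0, Free) with payoffs (10, 9).
Now find the simultaneous Nash equilibrium.
Country A's best replies: Free→T3; Tariff→T3.
Country B's best replies: T0→Free; T1→Free; T2→Tariff; T3→Tariff; T4→Tariff.
Only (T3, Tariff) has each player best-responding; Nash payoffs (9, 7).
Country B earns 9 sequentially versus 7 at the Nash outcome: better off.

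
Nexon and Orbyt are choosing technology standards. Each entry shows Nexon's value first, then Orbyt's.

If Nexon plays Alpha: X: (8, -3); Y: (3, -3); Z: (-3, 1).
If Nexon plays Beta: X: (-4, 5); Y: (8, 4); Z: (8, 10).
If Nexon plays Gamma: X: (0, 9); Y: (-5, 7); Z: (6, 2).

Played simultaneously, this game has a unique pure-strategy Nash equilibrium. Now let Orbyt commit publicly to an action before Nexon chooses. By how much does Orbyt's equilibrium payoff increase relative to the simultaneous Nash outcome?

Nexon best-responds to each possible Orbyt move:
- X: BR = Alpha, leader payoff -3.
- Y: BR = Beta, leader payoff 4.
- Z: BR = Beta, leader payoff 10.
Among -3, 4, 10, the best is 10 at Z. Subgame-perfect outcome: (Beta, Z) with payoffs (8, 10).
Now find the simultaneous Nash equilibrium.
Nexon's best replies: X→Alpha; Y→Beta; Z→Beta.
Orbyt's best replies: Alpha→Z; Beta→Z; Gamma→X.
Only (Beta, Z) has each player best-responding; Nash payoffs (8, 10).
Orbyt's commitment gain: 10 − 10 = 0.

0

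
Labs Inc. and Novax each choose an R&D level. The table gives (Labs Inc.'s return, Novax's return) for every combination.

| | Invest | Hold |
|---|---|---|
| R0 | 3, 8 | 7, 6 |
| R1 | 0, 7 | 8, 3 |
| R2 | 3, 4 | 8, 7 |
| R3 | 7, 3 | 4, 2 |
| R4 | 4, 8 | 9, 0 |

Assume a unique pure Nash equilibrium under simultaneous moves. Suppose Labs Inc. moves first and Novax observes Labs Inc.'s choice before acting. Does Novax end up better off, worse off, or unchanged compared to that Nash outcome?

better off

Solve by backward induction (Labs Inc. leads).
- R0: BR = Invest, leader payoff 3.
- R1: BR = Invest, leader payoff 0.
- R2: BR = Hold, leader payoff 8.
- R3: BR = Invest, leader payoff 7.
- R4: BR = Invest, leader payoff 4.
Among 3, 0, 8, 7, 4, the best is 8 at R2. Subgame-perfect outcome: (R2, Hold) with payoffs (8, 7).
Now find the simultaneous Nash equilibrium.
Labs Inc.'s best replies: Invest→R3; Hold→R4.
Novax's best replies: R0→Invest; R1→Invest; R2→Hold; R3→Invest; R4→Invest.
The unique mutual best reply is (R3, Invest), giving (7, 3).
Novax earns 7 sequentially versus 3 at the Nash outcome: better off.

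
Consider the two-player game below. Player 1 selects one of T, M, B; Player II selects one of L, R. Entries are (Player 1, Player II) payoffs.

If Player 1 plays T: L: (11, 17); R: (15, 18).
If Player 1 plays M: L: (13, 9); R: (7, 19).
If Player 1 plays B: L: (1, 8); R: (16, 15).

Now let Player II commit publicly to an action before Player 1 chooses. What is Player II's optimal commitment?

Work backward from Player 1's decision.
- L: Player 1 compares 11, 13, 1 and picks M; Player II would get 9.
- R: Player 1 compares 15, 7, 16 and picks B; Player II would get 15.
Among 9, 15, the best is 15 at R. Subgame-perfect outcome: (B, R) with payoffs (16, 15).

R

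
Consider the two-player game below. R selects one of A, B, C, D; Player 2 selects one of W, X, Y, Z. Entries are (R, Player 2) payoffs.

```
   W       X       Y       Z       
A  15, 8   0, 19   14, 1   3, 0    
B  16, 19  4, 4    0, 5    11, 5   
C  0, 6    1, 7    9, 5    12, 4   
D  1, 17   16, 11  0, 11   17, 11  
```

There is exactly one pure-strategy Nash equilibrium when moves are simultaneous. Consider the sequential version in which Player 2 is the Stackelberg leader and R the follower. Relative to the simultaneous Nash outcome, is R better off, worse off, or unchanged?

unchanged

R best-responds to each possible Player 2 move:
- W: R compares 15, 16, 0, 1 and picks B; Player 2 would get 19.
- X: R compares 0, 4, 1, 16 and picks D; Player 2 would get 11.
- Y: R compares 14, 0, 9, 0 and picks A; Player 2 would get 1.
- Z: R compares 3, 11, 12, 17 and picks D; Player 2 would get 11.
Maximizing over 19, 11, 1, 11, Player 2 chooses W. Subgame-perfect outcome: (B, W) with payoffs (16, 19).
For the simultaneous game, intersect best replies.
R's best replies: W→B; X→D; Y→A; Z→D.
Player 2's best replies: A→X; B→W; C→X; D→W.
The unique mutual best reply is (B, W), giving (16, 19).
R earns 16 sequentially versus 16 at the Nash outcome: unchanged.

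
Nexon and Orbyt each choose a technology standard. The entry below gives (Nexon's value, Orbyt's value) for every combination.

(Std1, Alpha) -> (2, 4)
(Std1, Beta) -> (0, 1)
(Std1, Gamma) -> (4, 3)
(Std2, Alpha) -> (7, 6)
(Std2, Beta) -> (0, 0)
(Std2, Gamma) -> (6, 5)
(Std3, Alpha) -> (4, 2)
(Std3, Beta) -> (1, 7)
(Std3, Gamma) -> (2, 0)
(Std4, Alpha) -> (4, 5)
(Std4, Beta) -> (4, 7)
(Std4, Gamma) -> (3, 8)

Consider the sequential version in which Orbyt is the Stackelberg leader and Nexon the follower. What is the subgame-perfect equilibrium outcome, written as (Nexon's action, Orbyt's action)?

(Std4, Beta)

Solve by backward induction (Orbyt leads).
- Alpha: Nexon compares 2, 7, 4, 4 and picks Std2; Orbyt would get 6.
- Beta: Nexon compares 0, 0, 1, 4 and picks Std4; Orbyt would get 7.
- Gamma: Nexon compares 4, 6, 2, 3 and picks Std2; Orbyt would get 5.
Maximizing over 6, 7, 5, Orbyt chooses Beta. Subgame-perfect outcome: (Std4, Beta) with payoffs (4, 7).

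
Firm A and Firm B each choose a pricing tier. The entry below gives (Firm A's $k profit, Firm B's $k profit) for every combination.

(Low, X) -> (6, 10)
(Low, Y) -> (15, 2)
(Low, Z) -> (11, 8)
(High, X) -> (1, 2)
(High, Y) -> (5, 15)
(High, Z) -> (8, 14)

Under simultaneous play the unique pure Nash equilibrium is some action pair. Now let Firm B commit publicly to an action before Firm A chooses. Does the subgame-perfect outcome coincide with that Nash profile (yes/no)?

yes

Work backward from Firm A's decision.
- X: BR = Low, leader payoff 10.
- Y: BR = Low, leader payoff 2.
- Z: BR = Low, leader payoff 8.
Maximizing over 10, 2, 8, Firm B chooses X. Subgame-perfect outcome: (Low, X) with payoffs (6, 10).
Now find the simultaneous Nash equilibrium.
Firm A's best replies: X→Low; Y→Low; Z→Low.
Firm B's best replies: Low→X; High→Y.
The unique mutual best reply is (Low, X), giving (6, 10).
Sequential outcome (Low, X) coincides with the Nash profile (Low, X).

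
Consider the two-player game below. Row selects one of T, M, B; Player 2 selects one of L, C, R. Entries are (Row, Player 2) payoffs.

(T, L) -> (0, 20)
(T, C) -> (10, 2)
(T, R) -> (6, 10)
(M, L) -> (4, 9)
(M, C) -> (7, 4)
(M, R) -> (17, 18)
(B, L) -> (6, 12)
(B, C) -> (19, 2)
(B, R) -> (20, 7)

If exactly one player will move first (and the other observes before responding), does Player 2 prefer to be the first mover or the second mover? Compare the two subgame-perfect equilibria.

If Row leads: Player 2's best replies are T→L, M→R, B→L; Row's induced payoffs 0, 17, 6; outcome (M, R), payoffs (17, 18).
If Player 2 leads: Row's best replies are L→B, C→B, R→B; Player 2's induced payoffs 12, 2, 7; outcome (B, L), payoffs (6, 12).
Player 2 gets 12 moving first and 18 moving second, so Player 2 prefers to move second.

second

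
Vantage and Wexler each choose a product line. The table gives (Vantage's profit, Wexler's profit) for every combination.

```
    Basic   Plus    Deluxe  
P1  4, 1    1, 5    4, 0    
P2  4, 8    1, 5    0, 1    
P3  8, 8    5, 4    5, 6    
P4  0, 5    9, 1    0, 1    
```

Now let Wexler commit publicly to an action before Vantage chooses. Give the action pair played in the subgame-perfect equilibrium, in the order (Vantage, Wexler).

Backward induction with Wexler moving first.
- Basic: Vantage compares 4, 4, 8, 0 and picks P3; Wexler would get 8.
- Plus: Vantage compares 1, 1, 5, 9 and picks P4; Wexler would get 1.
- Deluxe: Vantage compares 4, 0, 5, 0 and picks P3; Wexler would get 6.
Among 8, 1, 6, the best is 8 at Basic. Subgame-perfect outcome: (P3, Basic) with payoffs (8, 8).

(P3, Basic)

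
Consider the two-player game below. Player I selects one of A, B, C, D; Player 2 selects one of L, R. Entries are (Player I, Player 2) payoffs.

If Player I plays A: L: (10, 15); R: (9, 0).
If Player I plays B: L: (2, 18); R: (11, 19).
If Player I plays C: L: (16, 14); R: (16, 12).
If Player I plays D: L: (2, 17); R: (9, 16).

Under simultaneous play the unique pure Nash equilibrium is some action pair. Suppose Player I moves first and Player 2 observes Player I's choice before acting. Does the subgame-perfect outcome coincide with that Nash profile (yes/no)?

Work backward from Player 2's decision.
- A: Player 2 compares 15, 0 and picks L; Player I would get 10.
- B: Player 2 compares 18, 19 and picks R; Player I would get 11.
- C: Player 2 compares 14, 12 and picks L; Player I would get 16.
- D: Player 2 compares 17, 16 and picks L; Player I would get 2.
Maximizing over 10, 11, 16, 2, Player I chooses C. Subgame-perfect outcome: (C, L) with payoffs (16, 14).
Under simultaneous play:
Player I's best replies: L→C; R→C.
Player 2's best replies: A→L; B→R; C→L; D→L.
Only (C, L) has each player best-responding; Nash payoffs (16, 14).
Sequential outcome (C, L) coincides with the Nash profile (C, L).

yes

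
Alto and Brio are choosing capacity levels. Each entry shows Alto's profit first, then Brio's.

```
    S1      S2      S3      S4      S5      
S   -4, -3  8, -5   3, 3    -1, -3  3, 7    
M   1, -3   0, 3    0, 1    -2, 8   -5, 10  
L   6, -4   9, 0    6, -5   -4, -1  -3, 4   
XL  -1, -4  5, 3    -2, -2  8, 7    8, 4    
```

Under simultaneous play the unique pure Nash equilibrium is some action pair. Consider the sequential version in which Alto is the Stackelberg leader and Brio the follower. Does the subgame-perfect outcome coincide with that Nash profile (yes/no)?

yes

Work backward from Brio's decision.
- S: Brio compares -3, -5, 3, -3, 7 and picks S5; Alto would get 3.
- M: Brio compares -3, 3, 1, 8, 10 and picks S5; Alto would get -5.
- L: Brio compares -4, 0, -5, -1, 4 and picks S5; Alto would get -3.
- XL: Brio compares -4, 3, -2, 7, 4 and picks S4; Alto would get 8.
Maximizing over 3, -5, -3, 8, Alto chooses XL. Subgame-perfect outcome: (XL, S4) with payoffs (8, 7).
Now find the simultaneous Nash equilibrium.
Alto's best replies: S1→L; S2→L; S3→L; S4→XL; S5→XL.
Brio's best replies: S→S5; M→S5; L→S5; XL→S4.
Only (XL, S4) has each player best-responding; Nash payoffs (8, 7).
Sequential outcome (XL, S4) coincides with the Nash profile (XL, S4).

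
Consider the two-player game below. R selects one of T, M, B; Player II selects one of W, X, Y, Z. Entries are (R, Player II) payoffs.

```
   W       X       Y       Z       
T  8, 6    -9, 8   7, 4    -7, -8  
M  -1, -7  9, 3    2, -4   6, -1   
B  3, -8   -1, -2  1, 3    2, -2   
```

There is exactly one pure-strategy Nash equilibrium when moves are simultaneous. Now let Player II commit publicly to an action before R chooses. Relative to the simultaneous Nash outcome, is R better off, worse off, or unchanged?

worse off

R best-responds to each possible Player II move:
- W: BR = T, leader payoff 6.
- X: BR = M, leader payoff 3.
- Y: BR = T, leader payoff 4.
- Z: BR = M, leader payoff -1.
Among 6, 3, 4, -1, the best is 6 at W. Subgame-perfect outcome: (T, W) with payoffs (8, 6).
For the simultaneous game, intersect best replies.
R's best replies: W→T; X→M; Y→T; Z→M.
Player II's best replies: T→X; M→X; B→Y.
The unique mutual best reply is (M, X), giving (9, 3).
R earns 8 sequentially versus 9 at the Nash outcome: worse off.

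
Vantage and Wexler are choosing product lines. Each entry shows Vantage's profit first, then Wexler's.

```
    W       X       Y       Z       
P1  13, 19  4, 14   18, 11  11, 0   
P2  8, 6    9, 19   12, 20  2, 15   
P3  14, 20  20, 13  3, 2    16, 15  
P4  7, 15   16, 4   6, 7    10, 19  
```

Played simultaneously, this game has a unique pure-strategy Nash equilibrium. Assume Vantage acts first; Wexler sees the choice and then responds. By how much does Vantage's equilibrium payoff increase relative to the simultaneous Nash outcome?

Solve by backward induction (Vantage leads).
- P1: BR = W, leader payoff 13.
- P2: BR = Y, leader payoff 12.
- P3: BR = W, leader payoff 14.
- P4: BR = Z, leader payoff 10.
Among 13, 12, 14, 10, the best is 14 at P3. Subgame-perfect outcome: (P3, W) with payoffs (14, 20).
Under simultaneous play:
Vantage's best replies: W→P3; X→P3; Y→P1; Z→P3.
Wexler's best replies: P1→W; P2→Y; P3→W; P4→Z.
Only (P3, W) has each player best-responding; Nash payoffs (14, 20).
Vantage's commitment gain: 14 − 14 = 0.

0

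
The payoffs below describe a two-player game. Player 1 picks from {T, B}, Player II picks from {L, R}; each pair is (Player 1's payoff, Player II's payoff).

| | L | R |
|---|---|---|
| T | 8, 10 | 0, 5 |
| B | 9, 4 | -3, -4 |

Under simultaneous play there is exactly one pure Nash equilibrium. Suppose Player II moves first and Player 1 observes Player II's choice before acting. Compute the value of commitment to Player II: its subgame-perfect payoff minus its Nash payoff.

Solve by backward induction (Player II leads).
- L: BR = B, leader payoff 4.
- R: BR = T, leader payoff 5.
Maximizing over 4, 5, Player II chooses R. Subgame-perfect outcome: (T, R) with payoffs (0, 5).
For the simultaneous game, intersect best replies.
Player 1's best replies: L→B; R→T.
Player II's best replies: T→L; B→L.
Only (B, L) has each player best-responding; Nash payoffs (9, 4).
Player II's commitment gain: 5 − 4 = 1.

1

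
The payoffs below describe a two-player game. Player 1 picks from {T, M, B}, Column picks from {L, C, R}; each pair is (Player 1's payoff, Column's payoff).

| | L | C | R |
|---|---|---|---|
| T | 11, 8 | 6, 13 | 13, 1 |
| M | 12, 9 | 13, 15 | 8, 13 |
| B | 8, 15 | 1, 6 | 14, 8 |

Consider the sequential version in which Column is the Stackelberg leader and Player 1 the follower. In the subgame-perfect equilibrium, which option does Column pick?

C

Solve by backward induction (Column leads).
- L: Player 1 compares 11, 12, 8 and picks M; Column would get 9.
- C: Player 1 compares 6, 13, 1 and picks M; Column would get 15.
- R: Player 1 compares 13, 8, 14 and picks B; Column would get 8.
Column's induced payoffs are 9, 15, 8, so Column commits to C. Subgame-perfect outcome: (M, C) with payoffs (13, 15).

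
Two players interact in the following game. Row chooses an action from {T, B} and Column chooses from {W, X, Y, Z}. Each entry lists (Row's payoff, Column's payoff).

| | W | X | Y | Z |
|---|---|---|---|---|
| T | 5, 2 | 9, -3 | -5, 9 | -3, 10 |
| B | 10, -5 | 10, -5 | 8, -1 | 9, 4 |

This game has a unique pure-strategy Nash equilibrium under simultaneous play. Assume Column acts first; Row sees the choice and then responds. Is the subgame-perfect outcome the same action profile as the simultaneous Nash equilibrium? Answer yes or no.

yes

Solve by backward induction (Column leads).
- W: BR = B, leader payoff -5.
- X: BR = B, leader payoff -5.
- Y: BR = B, leader payoff -1.
- Z: BR = B, leader payoff 4.
Among -5, -5, -1, 4, the best is 4 at Z. Subgame-perfect outcome: (B, Z) with payoffs (9, 4).
Now find the simultaneous Nash equilibrium.
Row's best replies: W→B; X→B; Y→B; Z→B.
Column's best replies: T→Z; B→Z.
The unique mutual best reply is (B, Z), giving (9, 4).
Sequential outcome (B, Z) coincides with the Nash profile (B, Z).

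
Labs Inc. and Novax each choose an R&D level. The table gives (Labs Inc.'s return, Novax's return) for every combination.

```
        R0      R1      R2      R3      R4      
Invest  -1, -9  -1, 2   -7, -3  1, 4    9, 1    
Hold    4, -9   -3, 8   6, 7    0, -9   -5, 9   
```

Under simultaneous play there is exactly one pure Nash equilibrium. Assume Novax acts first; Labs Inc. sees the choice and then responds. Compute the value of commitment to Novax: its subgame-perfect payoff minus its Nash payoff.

3

Backward induction with Novax moving first.
- R0: BR = Hold, leader payoff -9.
- R1: BR = Invest, leader payoff 2.
- R2: BR = Hold, leader payoff 7.
- R3: BR = Invest, leader payoff 4.
- R4: BR = Invest, leader payoff 1.
Maximizing over -9, 2, 7, 4, 1, Novax chooses R2. Subgame-perfect outcome: (Hold, R2) with payoffs (6, 7).
Now find the simultaneous Nash equilibrium.
Labs Inc.'s best replies: R0→Hold; R1→Invest; R2→Hold; R3→Invest; R4→Invest.
Novax's best replies: Invest→R3; Hold→R4.
Only (Invest, R3) has each player best-responding; Nash payoffs (1, 4).
Novax's commitment gain: 7 − 4 = 3.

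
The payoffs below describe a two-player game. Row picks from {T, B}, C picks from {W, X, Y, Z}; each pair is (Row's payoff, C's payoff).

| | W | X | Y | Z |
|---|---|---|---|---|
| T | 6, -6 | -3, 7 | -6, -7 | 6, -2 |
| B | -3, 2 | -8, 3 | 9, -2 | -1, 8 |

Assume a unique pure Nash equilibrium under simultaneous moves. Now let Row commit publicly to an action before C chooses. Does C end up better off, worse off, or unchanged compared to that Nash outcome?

Work backward from C's decision.
- T: C compares -6, 7, -7, -2 and picks X; Row would get -3.
- B: C compares 2, 3, -2, 8 and picks Z; Row would get -1.
Row's induced payoffs are -3, -1, so Row commits to B. Subgame-perfect outcome: (B, Z) with payoffs (-1, 8).
For the simultaneous game, intersect best replies.
Row's best replies: W→T; X→T; Y→B; Z→T.
C's best replies: T→X; B→Z.
The unique mutual best reply is (T, X), giving (-3, 7).
C earns 8 sequentially versus 7 at the Nash outcome: better off.

better off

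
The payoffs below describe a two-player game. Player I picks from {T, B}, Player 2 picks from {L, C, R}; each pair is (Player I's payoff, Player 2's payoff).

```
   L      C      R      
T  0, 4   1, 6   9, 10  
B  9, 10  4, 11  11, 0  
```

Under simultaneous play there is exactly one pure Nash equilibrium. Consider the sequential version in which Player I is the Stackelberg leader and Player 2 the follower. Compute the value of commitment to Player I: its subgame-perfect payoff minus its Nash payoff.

5

Player 2 best-responds to each possible Player I move:
- T → Player 2 plays R (best of 4, 6, 10); Player I gets 9.
- B → Player 2 plays C (best of 10, 11, 0); Player I gets 4.
Among 9, 4, the best is 9 at T. Subgame-perfect outcome: (T, R) with payoffs (9, 10).
Under simultaneous play:
Player I's best replies: L→B; C→B; R→B.
Player 2's best replies: T→R; B→C.
Only (B, C) has each player best-responding; Nash payoffs (4, 11).
Player I's commitment gain: 9 − 4 = 5.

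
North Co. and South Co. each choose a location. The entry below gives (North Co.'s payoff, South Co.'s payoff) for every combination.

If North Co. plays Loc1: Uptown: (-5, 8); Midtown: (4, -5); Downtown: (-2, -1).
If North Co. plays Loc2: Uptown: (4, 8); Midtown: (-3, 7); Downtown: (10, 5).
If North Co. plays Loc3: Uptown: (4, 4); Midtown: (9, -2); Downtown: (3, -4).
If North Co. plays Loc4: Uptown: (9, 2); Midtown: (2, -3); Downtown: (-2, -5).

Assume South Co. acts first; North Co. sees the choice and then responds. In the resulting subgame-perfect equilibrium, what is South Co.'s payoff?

Solve by backward induction (South Co. leads).
- Uptown: BR = Loc4, leader payoff 2.
- Midtown: BR = Loc3, leader payoff -2.
- Downtown: BR = Loc2, leader payoff 5.
Among 2, -2, 5, the best is 5 at Downtown. Subgame-perfect outcome: (Loc2, Downtown) with payoffs (10, 5).

5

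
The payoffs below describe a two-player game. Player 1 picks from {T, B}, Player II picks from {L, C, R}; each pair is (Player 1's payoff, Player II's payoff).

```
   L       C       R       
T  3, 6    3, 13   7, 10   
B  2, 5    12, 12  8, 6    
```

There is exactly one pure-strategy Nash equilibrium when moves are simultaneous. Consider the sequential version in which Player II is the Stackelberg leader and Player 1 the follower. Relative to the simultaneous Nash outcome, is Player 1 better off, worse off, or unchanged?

unchanged

Backward induction with Player II moving first.
- L → Player 1 plays T (best of 3, 2); Player II gets 6.
- C → Player 1 plays B (best of 3, 12); Player II gets 12.
- R → Player 1 plays B (best of 7, 8); Player II gets 6.
Maximizing over 6, 12, 6, Player II chooses C. Subgame-perfect outcome: (B, C) with payoffs (12, 12).
Now find the simultaneous Nash equilibrium.
Player 1's best replies: L→T; C→B; R→B.
Player II's best replies: T→C; B→C.
Only (B, C) has each player best-responding; Nash payoffs (12, 12).
Player 1 earns 12 sequentially versus 12 at the Nash outcome: unchanged.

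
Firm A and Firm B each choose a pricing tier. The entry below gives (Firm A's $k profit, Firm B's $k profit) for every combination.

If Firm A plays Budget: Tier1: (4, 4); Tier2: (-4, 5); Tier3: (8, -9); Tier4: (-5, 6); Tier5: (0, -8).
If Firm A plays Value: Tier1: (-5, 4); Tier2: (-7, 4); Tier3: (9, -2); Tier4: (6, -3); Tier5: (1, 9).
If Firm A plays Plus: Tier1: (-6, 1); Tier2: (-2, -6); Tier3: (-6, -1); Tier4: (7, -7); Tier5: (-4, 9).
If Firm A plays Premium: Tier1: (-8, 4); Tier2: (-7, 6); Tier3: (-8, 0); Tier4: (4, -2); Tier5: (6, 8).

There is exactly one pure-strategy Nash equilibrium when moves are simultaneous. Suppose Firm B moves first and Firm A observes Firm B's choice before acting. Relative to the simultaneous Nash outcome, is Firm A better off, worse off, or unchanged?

Backward induction with Firm B moving first.
- Tier1: Firm A compares 4, -5, -6, -8 and picks Budget; Firm B would get 4.
- Tier2: Firm A compares -4, -7, -2, -7 and picks Plus; Firm B would get -6.
- Tier3: Firm A compares 8, 9, -6, -8 and picks Value; Firm B would get -2.
- Tier4: Firm A compares -5, 6, 7, 4 and picks Plus; Firm B would get -7.
- Tier5: Firm A compares 0, 1, -4, 6 and picks Premium; Firm B would get 8.
Among 4, -6, -2, -7, 8, the best is 8 at Tier5. Subgame-perfect outcome: (Premium, Tier5) with payoffs (6, 8).
For the simultaneous game, intersect best replies.
Firm A's best replies: Tier1→Budget; Tier2→Plus; Tier3→Value; Tier4→Plus; Tier5→Premium.
Firm B's best replies: Budget→Tier4; Value→Tier5; Plus→Tier5; Premium→Tier5.
Only (Premium, Tier5) has each player best-responding; Nash payoffs (6, 8).
Firm A earns 6 sequentially versus 6 at the Nash outcome: unchanged.

unchanged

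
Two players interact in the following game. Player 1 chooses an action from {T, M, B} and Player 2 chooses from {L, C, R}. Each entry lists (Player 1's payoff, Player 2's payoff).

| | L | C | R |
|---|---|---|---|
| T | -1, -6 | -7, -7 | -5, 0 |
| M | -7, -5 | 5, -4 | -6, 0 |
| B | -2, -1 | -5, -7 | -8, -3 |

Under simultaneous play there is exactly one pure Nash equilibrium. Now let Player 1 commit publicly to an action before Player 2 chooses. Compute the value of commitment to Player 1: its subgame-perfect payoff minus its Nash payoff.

3

Backward induction with Player 1 moving first.
- T → Player 2 plays R (best of -6, -7, 0); Player 1 gets -5.
- M → Player 2 plays R (best of -5, -4, 0); Player 1 gets -6.
- B → Player 2 plays L (best of -1, -7, -3); Player 1 gets -2.
Player 1's induced payoffs are -5, -6, -2, so Player 1 commits to B. Subgame-perfect outcome: (B, L) with payoffs (-2, -1).
For the simultaneous game, intersect best replies.
Player 1's best replies: L→T; C→M; R→T.
Player 2's best replies: T→R; M→R; B→L.
Only (T, R) has each player best-responding; Nash payoffs (-5, 0).
Player 1's commitment gain: -2 − -5 = 3.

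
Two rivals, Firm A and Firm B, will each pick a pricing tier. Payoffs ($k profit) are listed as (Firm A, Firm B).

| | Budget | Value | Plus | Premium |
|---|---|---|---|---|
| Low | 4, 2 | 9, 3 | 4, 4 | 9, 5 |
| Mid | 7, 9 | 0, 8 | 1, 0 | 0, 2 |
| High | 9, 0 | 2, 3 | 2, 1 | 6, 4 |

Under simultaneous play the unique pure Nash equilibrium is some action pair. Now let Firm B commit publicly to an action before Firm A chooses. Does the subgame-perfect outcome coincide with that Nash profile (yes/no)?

yes

Work backward from Firm A's decision.
- Budget: Firm A compares 4, 7, 9 and picks High; Firm B would get 0.
- Value: Firm A compares 9, 0, 2 and picks Low; Firm B would get 3.
- Plus: Firm A compares 4, 1, 2 and picks Low; Firm B would get 4.
- Premium: Firm A compares 9, 0, 6 and picks Low; Firm B would get 5.
Maximizing over 0, 3, 4, 5, Firm B chooses Premium. Subgame-perfect outcome: (Low, Premium) with payoffs (9, 5).
Under simultaneous play:
Firm A's best replies: Budget→High; Value→Low; Plus→Low; Premium→Low.
Firm B's best replies: Low→Premium; Mid→Budget; High→Premium.
Only (Low, Premium) has each player best-responding; Nash payoffs (9, 5).
Sequential outcome (Low, Premium) coincides with the Nash profile (Low, Premium).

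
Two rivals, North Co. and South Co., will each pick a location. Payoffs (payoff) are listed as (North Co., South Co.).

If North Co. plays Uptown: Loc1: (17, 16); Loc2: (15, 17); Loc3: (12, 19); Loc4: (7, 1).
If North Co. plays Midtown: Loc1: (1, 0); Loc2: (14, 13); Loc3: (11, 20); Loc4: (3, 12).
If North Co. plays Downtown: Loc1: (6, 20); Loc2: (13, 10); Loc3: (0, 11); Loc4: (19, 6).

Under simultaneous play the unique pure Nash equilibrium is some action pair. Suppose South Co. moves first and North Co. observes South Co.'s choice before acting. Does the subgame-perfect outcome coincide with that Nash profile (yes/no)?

yes

Solve by backward induction (South Co. leads).
- Loc1: North Co. compares 17, 1, 6 and picks Uptown; South Co. would get 16.
- Loc2: North Co. compares 15, 14, 13 and picks Uptown; South Co. would get 17.
- Loc3: North Co. compares 12, 11, 0 and picks Uptown; South Co. would get 19.
- Loc4: North Co. compares 7, 3, 19 and picks Downtown; South Co. would get 6.
South Co.'s induced payoffs are 16, 17, 19, 6, so South Co. commits to Loc3. Subgame-perfect outcome: (Uptown, Loc3) with payoffs (12, 19).
Now find the simultaneous Nash equilibrium.
North Co.'s best replies: Loc1→Uptown; Loc2→Uptown; Loc3→Uptown; Loc4→Downtown.
South Co.'s best replies: Uptown→Loc3; Midtown→Loc3; Downtown→Loc1.
The unique mutual best reply is (Uptown, Loc3), giving (12, 19).
Sequential outcome (Uptown, Loc3) coincides with the Nash profile (Uptown, Loc3).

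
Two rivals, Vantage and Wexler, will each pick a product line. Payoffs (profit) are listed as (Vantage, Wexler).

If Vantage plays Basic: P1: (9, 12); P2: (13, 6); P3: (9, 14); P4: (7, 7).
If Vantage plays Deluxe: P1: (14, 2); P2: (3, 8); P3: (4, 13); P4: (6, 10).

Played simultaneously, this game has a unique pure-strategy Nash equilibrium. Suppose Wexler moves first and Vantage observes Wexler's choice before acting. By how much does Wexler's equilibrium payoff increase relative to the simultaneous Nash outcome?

Work backward from Vantage's decision.
- P1 → Vantage plays Deluxe (best of 9, 14); Wexler gets 2.
- P2 → Vantage plays Basic (best of 13, 3); Wexler gets 6.
- P3 → Vantage plays Basic (best of 9, 4); Wexler gets 14.
- P4 → Vantage plays Basic (best of 7, 6); Wexler gets 7.
Maximizing over 2, 6, 14, 7, Wexler chooses P3. Subgame-perfect outcome: (Basic, P3) with payoffs (9, 14).
Under simultaneous play:
Vantage's best replies: P1→Deluxe; P2→Basic; P3→Basic; P4→Basic.
Wexler's best replies: Basic→P3; Deluxe→P3.
Only (Basic, P3) has each player best-responding; Nash payoffs (9, 14).
Wexler's commitment gain: 14 − 14 = 0.

0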